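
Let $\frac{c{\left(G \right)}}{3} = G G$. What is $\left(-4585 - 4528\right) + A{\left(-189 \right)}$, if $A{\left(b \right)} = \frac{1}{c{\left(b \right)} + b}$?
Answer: $- \frac{974854061}{106974} \approx -9113.0$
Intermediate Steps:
$c{\left(G \right)} = 3 G^{2}$ ($c{\left(G \right)} = 3 G G = 3 G^{2}$)
$A{\left(b \right)} = \frac{1}{b + 3 b^{2}}$ ($A{\left(b \right)} = \frac{1}{3 b^{2} + b} = \frac{1}{b + 3 b^{2}}$)
$\left(-4585 - 4528\right) + A{\left(-189 \right)} = \left(-4585 - 4528\right) + \frac{1}{\left(-189\right) \left(1 + 3 \left(-189\right)\right)} = -9113 - \frac{1}{189 \left(1 - 567\right)} = -9113 - \frac{1}{189 \left(-566\right)} = -9113 - - \frac{1}{106974} = -9113 + \frac{1}{106974} = - \frac{974854061}{106974}$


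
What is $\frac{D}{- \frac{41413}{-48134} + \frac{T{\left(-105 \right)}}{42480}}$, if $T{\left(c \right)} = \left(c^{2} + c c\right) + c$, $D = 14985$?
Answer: $\frac{1021343793840}{93850829} \approx 10883.0$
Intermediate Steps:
$T{\left(c \right)} = c + 2 c^{2}$ ($T{\left(c \right)} = \left(c^{2} + c^{2}\right) + c = 2 c^{2} + c = c + 2 c^{2}$)
$\frac{D}{- \frac{41413}{-48134} + \frac{T{\left(-105 \right)}}{42480}} = \frac{14985}{- \frac{41413}{-48134} + \frac{\left(-105\right) \left(1 + 2 \left(-105\right)\right)}{42480}} = \frac{14985}{\left(-41413\right) \left(- \frac{1}{48134}\right) + - 105 \left(1 - 210\right) \frac{1}{42480}} = \frac{14985}{\frac{41413}{48134} + \left(-105\right) \left(-209\right) \frac{1}{42480}} = \frac{14985}{\frac{41413}{48134} + 21945 \cdot \frac{1}{42480}} = \frac{14985}{\frac{41413}{48134} + \frac{1463}{2832}} = \frac{14985}{\frac{93850829}{68157744}} = 14985 \cdot \frac{68157744}{93850829} = \frac{1021343793840}{93850829}$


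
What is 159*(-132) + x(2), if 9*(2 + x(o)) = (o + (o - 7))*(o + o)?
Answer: -62974/3 ≈ -20991.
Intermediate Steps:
x(o) = -2 + 2*o*(-7 + 2*o)/9 (x(o) = -2 + ((o + (o - 7))*(o + o))/9 = -2 + ((o + (-7 + o))*(2*o))/9 = -2 + ((-7 + 2*o)*(2*o))/9 = -2 + (2*o*(-7 + 2*o))/9 = -2 + 2*o*(-7 + 2*o)/9)
159*(-132) + x(2) = 159*(-132) + (-2 - 14/9*2 + (4/9)*2²) = -20988 + (-2 - 28/9 + (4/9)*4) = -20988 + (-2 - 28/9 + 16/9) = -20988 - 10/3 = -62974/3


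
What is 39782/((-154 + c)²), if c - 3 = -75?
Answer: 19891/25538 ≈ 0.77888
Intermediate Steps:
c = -72 (c = 3 - 75 = -72)
39782/((-154 + c)²) = 39782/((-154 - 72)²) = 39782/((-226)²) = 39782/51076 = 39782*(1/51076) = 19891/25538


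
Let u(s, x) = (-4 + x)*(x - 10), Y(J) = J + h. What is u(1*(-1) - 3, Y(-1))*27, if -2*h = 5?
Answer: 10935/4 ≈ 2733.8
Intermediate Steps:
h = -5/2 (h = -½*5 = -5/2 ≈ -2.5000)
Y(J) = -5/2 + J (Y(J) = J - 5/2 = -5/2 + J)
u(s, x) = (-10 + x)*(-4 + x) (u(s, x) = (-4 + x)*(-10 + x) = (-10 + x)*(-4 + x))
u(1*(-1) - 3, Y(-1))*27 = (40 + (-5/2 - 1)² - 14*(-5/2 - 1))*27 = (40 + (-7/2)² - 14*(-7/2))*27 = (40 + 49/4 + 49)*27 = (405/4)*27 = 10935/4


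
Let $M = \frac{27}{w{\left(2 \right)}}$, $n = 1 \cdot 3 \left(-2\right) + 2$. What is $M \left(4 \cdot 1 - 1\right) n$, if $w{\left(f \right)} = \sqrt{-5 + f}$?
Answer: $108 i \sqrt{3} \approx 187.06 i$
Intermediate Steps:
$n = -4$ ($n = 3 \left(-2\right) + 2 = -6 + 2 = -4$)
$M = - 9 i \sqrt{3}$ ($M = \frac{27}{\sqrt{-5 + 2}} = \frac{27}{\sqrt{-3}} = \frac{27}{i \sqrt{3}} = 27 \left(- \frac{i \sqrt{3}}{3}\right) = - 9 i \sqrt{3} \approx - 15.588 i$)
$M \left(4 \cdot 1 - 1\right) n = - 9 i \sqrt{3} \left(4 \cdot 1 - 1\right) \left(-4\right) = - 9 i \sqrt{3} \left(4 - 1\right) \left(-4\right) = - 9 i \sqrt{3} \cdot 3 \left(-4\right) = - 27 i \sqrt{3} \left(-4\right) = 108 i \sqrt{3}$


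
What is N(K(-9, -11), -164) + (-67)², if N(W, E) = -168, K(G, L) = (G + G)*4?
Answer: 4321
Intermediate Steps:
K(G, L) = 8*G (K(G, L) = (2*G)*4 = 8*G)
N(K(-9, -11), -164) + (-67)² = -168 + (-67)² = -168 + 4489 = 4321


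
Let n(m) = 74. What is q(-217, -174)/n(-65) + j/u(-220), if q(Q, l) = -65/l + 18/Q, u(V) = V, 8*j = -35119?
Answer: 24536257357/1229400480 ≈ 19.958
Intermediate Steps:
j = -35119/8 (j = (⅛)*(-35119) = -35119/8 ≈ -4389.9)
q(-217, -174)/n(-65) + j/u(-220) = (-65/(-174) + 18/(-217))/74 - 35119/8/(-220) = (-65*(-1/174) + 18*(-1/217))*(1/74) - 35119/8*(-1/220) = (65/174 - 18/217)*(1/74) + 35119/1760 = (10973/37758)*(1/74) + 35119/1760 = 10973/2794092 + 35119/1760 = 24536257357/1229400480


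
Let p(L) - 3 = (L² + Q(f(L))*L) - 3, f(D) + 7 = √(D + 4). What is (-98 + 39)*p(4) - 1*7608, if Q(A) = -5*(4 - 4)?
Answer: -8552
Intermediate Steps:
f(D) = -7 + √(4 + D) (f(D) = -7 + √(D + 4) = -7 + √(4 + D))
Q(A) = 0 (Q(A) = -5*0 = 0)
p(L) = L² (p(L) = 3 + ((L² + 0*L) - 3) = 3 + ((L² + 0) - 3) = 3 + (L² - 3) = 3 + (-3 + L²) = L²)
(-98 + 39)*p(4) - 1*7608 = (-98 + 39)*4² - 1*7608 = -59*16 - 7608 = -944 - 7608 = -8552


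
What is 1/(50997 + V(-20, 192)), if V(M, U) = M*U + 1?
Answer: 1/47158 ≈ 2.1205e-5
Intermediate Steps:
V(M, U) = 1 + M*U
1/(50997 + V(-20, 192)) = 1/(50997 + (1 - 20*192)) = 1/(50997 + (1 - 3840)) = 1/(50997 - 3839) = 1/47158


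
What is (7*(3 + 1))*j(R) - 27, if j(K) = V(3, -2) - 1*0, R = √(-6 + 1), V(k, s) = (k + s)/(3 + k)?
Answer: -67/3 ≈ -22.333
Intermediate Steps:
V(k, s) = (k + s)/(3 + k)
R = I*√5 (R = √(-5) = I*√5 ≈ 2.2361*I)
j(K) = ⅙ (j(K) = (3 - 2)/(3 + 3) - 1*0 = 1/6 + 0 = (⅙)*1 + 0 = ⅙ + 0 = ⅙)
(7*(3 + 1))*j(R) - 27 = (7*(3 + 1))*(⅙) - 27 = (7*4)*(⅙) - 27 = 28*(⅙) - 27 = 14/3 - 27 = -67/3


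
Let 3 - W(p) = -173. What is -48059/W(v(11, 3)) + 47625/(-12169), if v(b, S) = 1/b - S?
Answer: -53928361/194704 ≈ -276.98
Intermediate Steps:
W(p) = 176 (W(p) = 3 - 1*(-173) = 3 + 173 = 176)
-48059/W(v(11, 3)) + 47625/(-12169) = -48059/176 + 47625/(-12169) = -48059*1/176 + 47625*(-1/12169) = -4369/16 - 47625/12169 = -53928361/194704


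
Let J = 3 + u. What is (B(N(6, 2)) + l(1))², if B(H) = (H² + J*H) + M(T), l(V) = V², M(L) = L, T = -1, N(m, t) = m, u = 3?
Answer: 5184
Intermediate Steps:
J = 6 (J = 3 + 3 = 6)
B(H) = -1 + H² + 6*H (B(H) = (H² + 6*H) - 1 = -1 + H² + 6*H)
(B(N(6, 2)) + l(1))² = ((-1 + 6² + 6*6) + 1²)² = ((-1 + 36 + 36) + 1)² = (71 + 1)² = 72² = 5184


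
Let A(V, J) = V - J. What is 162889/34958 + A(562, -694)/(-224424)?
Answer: 4564036711/980676774 ≈ 4.6540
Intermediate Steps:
162889/34958 + A(562, -694)/(-224424) = 162889/34958 + (562 - 1*(-694))/(-224424) = 162889*(1/34958) + (562 + 694)*(-1/224424) = 162889/34958 + 1256*(-1/224424) = 162889/34958 - 157/28053 = 4564036711/980676774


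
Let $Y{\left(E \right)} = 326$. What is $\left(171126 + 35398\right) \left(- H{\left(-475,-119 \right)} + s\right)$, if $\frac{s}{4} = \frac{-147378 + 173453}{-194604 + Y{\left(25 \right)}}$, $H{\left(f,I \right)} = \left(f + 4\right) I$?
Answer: $- \frac{160634248035652}{13877} \approx -1.1576 \cdot 10^{10}$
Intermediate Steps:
$H{\left(f,I \right)} = I \left(4 + f\right)$ ($H{\left(f,I \right)} = \left(4 + f\right) I = I \left(4 + f\right)$)
$s = - \frac{7450}{13877}$ ($s = 4 \frac{-147378 + 173453}{-194604 + 326} = 4 \frac{26075}{-194278} = 4 \cdot 26075 \left(- \frac{1}{194278}\right) = 4 \left(- \frac{3725}{27754}\right) = - \frac{7450}{13877} \approx -0.53686$)
$\left(171126 + 35398\right) \left(- H{\left(-475,-119 \right)} + s\right) = \left(171126 + 35398\right) \left(- \left(-119\right) \left(4 - 475\right) - \frac{7450}{13877}\right) = 206524 \left(- \left(-119\right) \left(-471\right) - \frac{7450}{13877}\right) = 206524 \left(\left(-1\right) 56049 - \frac{7450}{13877}\right) = 206524 \left(-56049 - \frac{7450}{13877}\right) = 206524 \left(- \frac{777799423}{13877}\right) = - \frac{160634248035652}{13877}$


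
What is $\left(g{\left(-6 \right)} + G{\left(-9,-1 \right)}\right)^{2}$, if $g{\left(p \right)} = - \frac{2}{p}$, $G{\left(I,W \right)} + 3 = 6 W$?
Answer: $\frac{676}{9} \approx 75.111$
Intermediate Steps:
$G{\left(I,W \right)} = -3 + 6 W$
$\left(g{\left(-6 \right)} + G{\left(-9,-1 \right)}\right)^{2} = \left(- \frac{2}{-6} + \left(-3 + 6 \left(-1\right)\right)\right)^{2} = \left(\left(-2\right) \left(- \frac{1}{6}\right) - 9\right)^{2} = \left(\frac{1}{3} - 9\right)^{2} = \left(- \frac{26}{3}\right)^{2} = \frac{676}{9}$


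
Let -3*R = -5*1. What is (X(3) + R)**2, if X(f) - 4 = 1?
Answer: 400/9 ≈ 44.444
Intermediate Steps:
X(f) = 5 (X(f) = 4 + 1 = 5)
R = 5/3 (R = -(-5)/3 = -1/3*(-5) = 5/3 ≈ 1.6667)
(X(3) + R)**2 = (5 + 5/3)**2 = (20/3)**2 = 400/9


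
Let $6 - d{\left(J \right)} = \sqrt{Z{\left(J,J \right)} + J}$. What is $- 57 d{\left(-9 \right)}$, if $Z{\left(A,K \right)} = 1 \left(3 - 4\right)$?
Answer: $-342 + 57 i \sqrt{10} \approx -342.0 + 180.25 i$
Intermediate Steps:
$Z{\left(A,K \right)} = -1$ ($Z{\left(A,K \right)} = 1 \left(-1\right) = -1$)
$d{\left(J \right)} = 6 - \sqrt{-1 + J}$
$- 57 d{\left(-9 \right)} = - 57 \left(6 - \sqrt{-1 - 9}\right) = - 57 \left(6 - \sqrt{-10}\right) = - 57 \left(6 - i \sqrt{10}\right) = -342 + 57 i \sqrt{10}$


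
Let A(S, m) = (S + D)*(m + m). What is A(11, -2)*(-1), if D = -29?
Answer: -72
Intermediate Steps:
A(S, m) = 2*m*(-29 + S) (A(S, m) = (S - 29)*(m + m) = (-29 + S)*(2*m) = 2*m*(-29 + S))
A(11, -2)*(-1) = (2*(-2)*(-29 + 11))*(-1) = (2*(-2)*(-18))*(-1) = 72*(-1) = -72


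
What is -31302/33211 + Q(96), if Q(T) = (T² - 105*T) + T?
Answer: -25537350/33211 ≈ -768.94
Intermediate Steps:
Q(T) = T² - 104*T
-31302/33211 + Q(96) = -31302/33211 + 96*(-104 + 96) = -31302*1/33211 + 96*(-8) = -31302/33211 - 768 = -25537350/33211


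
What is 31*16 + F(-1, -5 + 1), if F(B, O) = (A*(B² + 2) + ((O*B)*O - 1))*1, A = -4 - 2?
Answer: 461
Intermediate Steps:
A = -6
F(B, O) = -13 - 6*B² + B*O² (F(B, O) = (-6*(B² + 2) + ((O*B)*O - 1))*1 = (-6*(2 + B²) + ((B*O)*O - 1))*1 = ((-12 - 6*B²) + (B*O² - 1))*1 = ((-12 - 6*B²) + (-1 + B*O²))*1 = (-13 - 6*B² + B*O²)*1 = -13 - 6*B² + B*O²)
31*16 + F(-1, -5 + 1) = 31*16 + (-13 - 6*(-1)² - (-5 + 1)²) = 496 + (-13 - 6*1 - 1*(-4)²) = 496 + (-13 - 6 - 1*16) = 496 + (-13 - 6 - 16) = 496 - 35 = 461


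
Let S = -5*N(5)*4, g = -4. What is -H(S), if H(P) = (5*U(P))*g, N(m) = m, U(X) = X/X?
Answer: 20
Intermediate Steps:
U(X) = 1
S = -100 (S = -5*5*4 = -25*4 = -100)
H(P) = -20 (H(P) = (5*1)*(-4) = 5*(-4) = -20)
-H(S) = -1*(-20) = 20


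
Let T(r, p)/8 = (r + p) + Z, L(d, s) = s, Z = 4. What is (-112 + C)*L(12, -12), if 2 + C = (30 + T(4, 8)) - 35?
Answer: -108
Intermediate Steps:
T(r, p) = 32 + 8*p + 8*r (T(r, p) = 8*((r + p) + 4) = 8*((p + r) + 4) = 8*(4 + p + r) = 32 + 8*p + 8*r)
C = 121 (C = -2 + ((30 + (32 + 8*8 + 8*4)) - 35) = -2 + ((30 + (32 + 64 + 32)) - 35) = -2 + ((30 + 128) - 35) = -2 + (158 - 35) = -2 + 123 = 121)
(-112 + C)*L(12, -12) = (-112 + 121)*(-12) = 9*(-12) = -108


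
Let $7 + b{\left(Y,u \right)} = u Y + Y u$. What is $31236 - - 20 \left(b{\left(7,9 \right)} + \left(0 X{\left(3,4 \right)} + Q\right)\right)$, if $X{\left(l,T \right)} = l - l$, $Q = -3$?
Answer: $33556$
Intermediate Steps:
$X{\left(l,T \right)} = 0$
$b{\left(Y,u \right)} = -7 + 2 Y u$ ($b{\left(Y,u \right)} = -7 + \left(u Y + Y u\right) = -7 + \left(Y u + Y u\right) = -7 + 2 Y u$)
$31236 - - 20 \left(b{\left(7,9 \right)} + \left(0 X{\left(3,4 \right)} + Q\right)\right) = 31236 - - 20 \left(\left(-7 + 2 \cdot 7 \cdot 9\right) + \left(0 \cdot 0 - 3\right)\right) = 31236 - - 20 \left(\left(-7 + 126\right) + \left(0 - 3\right)\right) = 31236 - - 20 \left(119 - 3\right) = 31236 - \left(-20\right) 116 = 31236 - -2320 = 31236 + 2320 = 33556$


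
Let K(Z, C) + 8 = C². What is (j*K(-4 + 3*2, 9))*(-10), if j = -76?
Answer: 55480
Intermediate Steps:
K(Z, C) = -8 + C²
(j*K(-4 + 3*2, 9))*(-10) = -76*(-8 + 9²)*(-10) = -76*(-8 + 81)*(-10) = -76*73*(-10) = -5548*(-10) = 55480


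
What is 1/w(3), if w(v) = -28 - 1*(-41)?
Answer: 1/13 ≈ 0.076923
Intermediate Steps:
w(v) = 13 (w(v) = -28 + 41 = 13)
1/w(3) = 1/13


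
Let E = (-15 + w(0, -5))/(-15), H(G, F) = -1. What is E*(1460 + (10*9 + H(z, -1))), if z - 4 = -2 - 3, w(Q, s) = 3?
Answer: 6196/5 ≈ 1239.2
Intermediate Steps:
z = -1 (z = 4 + (-2 - 3) = 4 - 5 = -1)
E = ⅘ (E = (-15 + 3)/(-15) = -1/15*(-12) = ⅘ ≈ 0.80000)
E*(1460 + (10*9 + H(z, -1))) = 4*(1460 + (10*9 - 1))/5 = 4*(1460 + (90 - 1))/5 = 4*(1460 + 89)/5 = (⅘)*1549 = 6196/5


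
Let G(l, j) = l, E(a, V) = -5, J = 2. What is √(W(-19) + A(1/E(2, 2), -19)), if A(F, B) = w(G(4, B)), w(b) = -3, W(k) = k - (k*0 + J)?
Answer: 2*I*√6 ≈ 4.899*I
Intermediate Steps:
W(k) = -2 + k (W(k) = k - (k*0 + 2) = k - (0 + 2) = k - 1*2 = k - 2 = -2 + k)
A(F, B) = -3
√(W(-19) + A(1/E(2, 2), -19)) = √((-2 - 19) - 3) = √(-21 - 3) = √(-24) = 2*I*√6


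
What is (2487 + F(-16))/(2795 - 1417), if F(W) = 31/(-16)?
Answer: 39761/22048 ≈ 1.8034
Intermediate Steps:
F(W) = -31/16 (F(W) = 31*(-1/16) = -31/16)
(2487 + F(-16))/(2795 - 1417) = (2487 - 31/16)/(2795 - 1417) = (39761/16)/1378 = (39761/16)*(1/1378) = 39761/22048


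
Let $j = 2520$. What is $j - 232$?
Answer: $2288$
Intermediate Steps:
$j - 232 = 2520 - 232 = 2288$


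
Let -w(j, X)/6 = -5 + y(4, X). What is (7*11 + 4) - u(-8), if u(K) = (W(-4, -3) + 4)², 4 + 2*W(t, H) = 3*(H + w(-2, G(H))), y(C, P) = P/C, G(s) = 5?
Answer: -14329/16 ≈ -895.56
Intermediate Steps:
w(j, X) = 30 - 3*X/2 (w(j, X) = -6*(-5 + X/4) = 30 - 3*X/2)
W(t, H) = 127/4 + 3*H/2 (W(t, H) = -2 + (3*(H + (30 - 3/2*5)))/2 = -2 + (3*(H + (30 - 15/2)))/2 = -2 + (3*(H + 45/2))/2 = -2 + (3*(45/2 + H))/2 = -2 + (135/2 + 3*H)/2 = -2 + (135/4 + 3*H/2) = 127/4 + 3*H/2)
u(K) = 15625/16 (u(K) = ((127/4 + (3/2)*(-3)) + 4)² = ((127/4 - 9/2) + 4)² = (109/4 + 4)² = (125/4)² = 15625/16)
(7*11 + 4) - u(-8) = (7*11 + 4) - 1*15625/16 = (77 + 4) - 15625/16 = 81 - 15625/16 = -14329/16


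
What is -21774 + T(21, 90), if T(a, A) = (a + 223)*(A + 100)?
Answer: 24586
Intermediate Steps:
T(a, A) = (100 + A)*(223 + a) (T(a, A) = (223 + a)*(100 + A) = (100 + A)*(223 + a))
-21774 + T(21, 90) = -21774 + (22300 + 100*21 + 223*90 + 90*21) = -21774 + (22300 + 2100 + 20070 + 1890) = -21774 + 46360 = 24586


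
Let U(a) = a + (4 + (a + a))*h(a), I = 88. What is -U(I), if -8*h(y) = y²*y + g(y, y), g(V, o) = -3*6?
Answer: 15332627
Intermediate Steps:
g(V, o) = -18
h(y) = 9/4 - y³/8 (h(y) = -(y²*y - 18)/8 = -(y³ - 18)/8 = -(-18 + y³)/8 = 9/4 - y³/8)
U(a) = a + (4 + 2*a)*(9/4 - a³/8) (U(a) = a + (4 + (a + a))*(9/4 - a³/8) = a + (4 + 2*a)*(9/4 - a³/8))
-U(I) = -(9 - ½*88³ - ¼*88⁴ + (11/2)*88) = -(9 - ½*681472 - ¼*59969536 + 484) = -(9 - 340736 - 14992384 + 484) = -1*(-15332627) = 15332627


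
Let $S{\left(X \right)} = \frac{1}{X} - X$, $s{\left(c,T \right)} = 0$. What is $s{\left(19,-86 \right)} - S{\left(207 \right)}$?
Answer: $\frac{42848}{207} \approx 207.0$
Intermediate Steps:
$s{\left(19,-86 \right)} - S{\left(207 \right)} = 0 - \left(\frac{1}{207} - 207\right) = 0 - - \frac{42848}{207} = 0 + \frac{42848}{207} = \frac{42848}{207}$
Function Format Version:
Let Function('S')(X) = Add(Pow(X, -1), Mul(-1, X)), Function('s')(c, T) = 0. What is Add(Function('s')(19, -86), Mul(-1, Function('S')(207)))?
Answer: Rational(42848, 207) ≈ 207.00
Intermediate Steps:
Add(Function('s')(19, -86), Mul(-1, Function('S')(207))) = Add(0, Mul(-1, Add(Pow(207, -1), Mul(-1, 207)))) = Add(0, Mul(-1, Add(Rational(1, 207), -207))) = Add(0, Mul(-1, Rational(-42848, 207))) = Add(0, Rational(42848, 207)) = Rational(42848, 207)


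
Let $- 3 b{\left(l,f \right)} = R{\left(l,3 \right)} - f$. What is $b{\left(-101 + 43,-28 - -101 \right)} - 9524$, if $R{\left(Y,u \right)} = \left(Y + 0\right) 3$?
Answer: $- \frac{28325}{3} \approx -9441.7$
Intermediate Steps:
$R{\left(Y,u \right)} = 3 Y$ ($R{\left(Y,u \right)} = Y 3 = 3 Y$)
$b{\left(l,f \right)} = - l + \frac{f}{3}$ ($b{\left(l,f \right)} = - \frac{3 l - f}{3} = - \frac{- f + 3 l}{3} = - l + \frac{f}{3}$)
$b{\left(-101 + 43,-28 - -101 \right)} - 9524 = \left(- (-101 + 43) + \frac{-28 - -101}{3}\right) - 9524 = \left(\left(-1\right) \left(-58\right) + \frac{-28 + 101}{3}\right) - 9524 = \left(58 + \frac{1}{3} \cdot 73\right) - 9524 = \left(58 + \frac{73}{3}\right) - 9524 = \frac{247}{3} - 9524 = - \frac{28325}{3}$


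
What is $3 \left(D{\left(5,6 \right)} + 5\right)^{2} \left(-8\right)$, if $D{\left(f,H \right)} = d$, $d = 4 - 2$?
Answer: $-1176$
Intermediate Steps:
$d = 2$
$D{\left(f,H \right)} = 2$
$3 \left(D{\left(5,6 \right)} + 5\right)^{2} \left(-8\right) = 3 \left(2 + 5\right)^{2} \left(-8\right) = 3 \cdot 7^{2} \left(-8\right) = 3 \cdot 49 \left(-8\right) = 147 \left(-8\right) = -1176$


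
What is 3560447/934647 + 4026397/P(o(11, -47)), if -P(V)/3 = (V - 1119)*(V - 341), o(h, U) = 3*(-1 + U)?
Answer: 926549653132/572522693085 ≈ 1.6184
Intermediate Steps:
o(h, U) = -3 + 3*U
P(V) = -3*(-1119 + V)*(-341 + V) (P(V) = -3*(V - 1119)*(V - 341) = -3*(-1119 + V)*(-341 + V))
3560447/934647 + 4026397/P(o(11, -47)) = 3560447/934647 + 4026397/(-1144737 - 3*(-3 + 3*(-47))² + 4380*(-3 + 3*(-47))) = 3560447*(1/934647) + 4026397/(-1144737 - 3*(-3 - 141)² + 4380*(-3 - 141)) = 3560447/934647 + 4026397/(-1144737 - 3*(-144)² + 4380*(-144)) = 3560447/934647 + 4026397/(-1144737 - 3*20736 - 630720) = 3560447/934647 + 4026397/(-1144737 - 62208 - 630720) = 3560447/934647 + 4026397/(-1837665) = 3560447/934647 + 4026397*(-1/1837665) = 3560447/934647 - 4026397/1837665 = 926549653132/572522693085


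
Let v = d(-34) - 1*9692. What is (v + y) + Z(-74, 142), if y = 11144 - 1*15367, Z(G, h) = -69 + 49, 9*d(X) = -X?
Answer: -125381/9 ≈ -13931.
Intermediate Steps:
d(X) = -X/9 (d(X) = (-X)/9 = -X/9)
Z(G, h) = -20
y = -4223 (y = 11144 - 15367 = -4223)
v = -87194/9 (v = -⅑*(-34) - 1*9692 = 34/9 - 9692 = -87194/9 ≈ -9688.2)
(v + y) + Z(-74, 142) = (-87194/9 - 4223) - 20 = -125201/9 - 20 = -125381/9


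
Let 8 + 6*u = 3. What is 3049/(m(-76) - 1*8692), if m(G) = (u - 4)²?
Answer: -109764/312071 ≈ -0.35173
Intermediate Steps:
u = -⅚ (u = -4/3 + (⅙)*3 = -4/3 + ½ = -⅚ ≈ -0.83333)
m(G) = 841/36 (m(G) = (-⅚ - 4)² = (-29/6)² = 841/36)
3049/(m(-76) - 1*8692) = 3049/(841/36 - 1*8692) = 3049/(841/36 - 8692) = 3049/(-312071/36) = 3049*(-36/312071) = -109764/312071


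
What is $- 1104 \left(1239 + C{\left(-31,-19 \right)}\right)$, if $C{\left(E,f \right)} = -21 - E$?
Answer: $-1378896$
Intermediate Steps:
$- 1104 \left(1239 + C{\left(-31,-19 \right)}\right) = - 1104 \left(1239 - -10\right) = - 1104 \left(1239 + \left(-21 + 31\right)\right) = - 1104 \left(1239 + 10\right) = \left(-1104\right) 1249 = -1378896$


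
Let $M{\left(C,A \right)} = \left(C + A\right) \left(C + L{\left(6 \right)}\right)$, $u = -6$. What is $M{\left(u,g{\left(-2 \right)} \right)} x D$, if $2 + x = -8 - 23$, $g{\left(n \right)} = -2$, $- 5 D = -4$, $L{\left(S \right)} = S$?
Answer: $0$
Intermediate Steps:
$D = \frac{4}{5}$ ($D = \left(- \frac{1}{5}\right) \left(-4\right) = \frac{4}{5} \approx 0.8$)
$M{\left(C,A \right)} = \left(6 + C\right) \left(A + C\right)$ ($M{\left(C,A \right)} = \left(C + A\right) \left(C + 6\right) = \left(A + C\right) \left(6 + C\right) = \left(6 + C\right) \left(A + C\right)$)
$x = -33$ ($x = -2 - 31 = -33$)
$M{\left(u,g{\left(-2 \right)} \right)} x D = \left(\left(-6\right)^{2} + 6 \left(-2\right) + 6 \left(-6\right) - -12\right) \left(-33\right) \frac{4}{5} = \left(36 - 12 - 36 + 12\right) \left(-33\right) \frac{4}{5} = 0 \left(-33\right) \frac{4}{5} = 0 \cdot \frac{4}{5} = 0$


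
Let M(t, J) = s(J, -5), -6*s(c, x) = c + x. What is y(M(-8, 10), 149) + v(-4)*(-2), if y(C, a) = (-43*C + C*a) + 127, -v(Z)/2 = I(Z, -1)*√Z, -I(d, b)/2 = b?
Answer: 116/3 + 16*I ≈ 38.667 + 16.0*I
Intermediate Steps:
I(d, b) = -2*b
s(c, x) = -c/6 - x/6 (s(c, x) = -(c + x)/6 = -c/6 - x/6)
M(t, J) = ⅚ - J/6 (M(t, J) = -J/6 - ⅙*(-5) = -J/6 + ⅚ = ⅚ - J/6)
v(Z) = -4*√Z (v(Z) = -2*(-2*(-1))*√Z = -4*√Z)
y(C, a) = 127 - 43*C + C*a
y(M(-8, 10), 149) + v(-4)*(-2) = (127 - 43*(⅚ - ⅙*10) + (⅚ - ⅙*10)*149) - 8*I*(-2) = (127 - 43*(⅚ - 5/3) + (⅚ - 5/3)*149) - 8*I*(-2) = (127 - 43*(-⅚) - ⅚*149) - 8*I*(-2) = (127 + 215/6 - 745/6) + 16*I = 116/3 + 16*I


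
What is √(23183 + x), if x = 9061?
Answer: 2*√8061 ≈ 179.57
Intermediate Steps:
√(23183 + x) = √(23183 + 9061) = √32244 = 2*√8061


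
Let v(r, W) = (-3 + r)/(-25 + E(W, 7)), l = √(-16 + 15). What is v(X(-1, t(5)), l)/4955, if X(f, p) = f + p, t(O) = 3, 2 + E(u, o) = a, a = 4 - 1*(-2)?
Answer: 1/104055 ≈ 9.6103e-6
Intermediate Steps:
a = 6 (a = 4 + 2 = 6)
E(u, o) = 4 (E(u, o) = -2 + 6 = 4)
l = I (l = √(-1) = I ≈ 1.0*I)
v(r, W) = ⅐ - r/21 (v(r, W) = (-3 + r)/(-25 + 4) = (-3 + r)/(-21) = (-3 + r)*(-1/21) = ⅐ - r/21)
v(X(-1, t(5)), l)/4955 = (⅐ - (-1 + 3)/21)/4955 = (⅐ - 1/21*2)*(1/4955) = (⅐ - 2/21)*(1/4955) = (1/21)*(1/4955) = 1/104055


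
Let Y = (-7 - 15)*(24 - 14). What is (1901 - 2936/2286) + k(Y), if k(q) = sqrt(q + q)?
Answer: 2171375/1143 + 2*I*sqrt(110) ≈ 1899.7 + 20.976*I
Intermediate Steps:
Y = -220 (Y = -22*10 = -220)
k(q) = sqrt(2)*sqrt(q) (k(q) = sqrt(2*q) = sqrt(2)*sqrt(q))
(1901 - 2936/2286) + k(Y) = (1901 - 2936/2286) + sqrt(2)*sqrt(-220) = (1901 - 2936*1/2286) + sqrt(2)*(2*I*sqrt(55)) = (1901 - 1468/1143) + 2*I*sqrt(110) = 2171375/1143 + 2*I*sqrt(110)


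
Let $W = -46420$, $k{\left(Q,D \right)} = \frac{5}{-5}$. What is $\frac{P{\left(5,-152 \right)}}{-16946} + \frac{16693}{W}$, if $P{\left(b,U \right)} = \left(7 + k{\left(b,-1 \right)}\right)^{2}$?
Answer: $- \frac{142275349}{393316660} \approx -0.36173$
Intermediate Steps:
$k{\left(Q,D \right)} = -1$ ($k{\left(Q,D \right)} = 5 \left(- \frac{1}{5}\right) = -1$)
$P{\left(b,U \right)} = 36$ ($P{\left(b,U \right)} = \left(7 - 1\right)^{2} = 6^{2} = 36$)
$\frac{P{\left(5,-152 \right)}}{-16946} + \frac{16693}{W} = \frac{36}{-16946} + \frac{16693}{-46420} = 36 \left(- \frac{1}{16946}\right) + 16693 \left(- \frac{1}{46420}\right) = - \frac{18}{8473} - \frac{16693}{46420} = - \frac{142275349}{393316660}$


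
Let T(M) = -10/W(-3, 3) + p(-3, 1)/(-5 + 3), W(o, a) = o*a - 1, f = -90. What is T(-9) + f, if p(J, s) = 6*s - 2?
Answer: -91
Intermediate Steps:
p(J, s) = -2 + 6*s
W(o, a) = -1 + a*o (W(o, a) = a*o - 1 = -1 + a*o)
T(M) = -1 (T(M) = -10/(-1 + 3*(-3)) + (-2 + 6*1)/(-5 + 3) = -10/(-1 - 9) + (-2 + 6)/(-2) = -10/(-10) + 4*(-1/2) = -10*(-1/10) - 2 = 1 - 2 = -1)
T(-9) + f = -1 - 90 = -91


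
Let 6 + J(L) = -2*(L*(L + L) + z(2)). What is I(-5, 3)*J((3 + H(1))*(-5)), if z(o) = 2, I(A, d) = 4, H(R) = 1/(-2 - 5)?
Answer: -161960/49 ≈ -3305.3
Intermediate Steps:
H(R) = -1/7 (H(R) = 1/(-7) = -1/7)
J(L) = -10 - 4*L**2 (J(L) = -6 - 2*(L*(L + L) + 2) = -6 - 2*(L*(2*L) + 2) = -6 - 2*(2*L**2 + 2) = -6 - 2*(2 + 2*L**2) = -6 + (-4 - 4*L**2) = -10 - 4*L**2)
I(-5, 3)*J((3 + H(1))*(-5)) = 4*(-10 - 4*25*(3 - 1/7)**2) = 4*(-10 - 4*((20/7)*(-5))**2) = 4*(-10 - 4*(-100/7)**2) = 4*(-10 - 4*10000/49) = 4*(-10 - 40000/49) = 4*(-40490/49) = -161960/49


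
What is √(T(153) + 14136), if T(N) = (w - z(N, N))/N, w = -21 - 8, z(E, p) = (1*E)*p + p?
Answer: √36366689/51 ≈ 118.24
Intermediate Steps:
z(E, p) = p + E*p (z(E, p) = E*p + p = p + E*p)
w = -29
T(N) = (-29 - N*(1 + N))/N
√(T(153) + 14136) = √((-1 - 1*153 - 29/153) + 14136) = √((-1 - 153 - 29*1/153) + 14136) = √((-1 - 153 - 29/153) + 14136) = √(-23591/153 + 14136) = √(2139217/153) = √36366689/51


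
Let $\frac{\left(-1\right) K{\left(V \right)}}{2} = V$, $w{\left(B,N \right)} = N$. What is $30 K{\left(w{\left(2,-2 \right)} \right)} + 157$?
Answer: $277$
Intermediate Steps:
$K{\left(V \right)} = - 2 V$
$30 K{\left(w{\left(2,-2 \right)} \right)} + 157 = 30 \left(\left(-2\right) \left(-2\right)\right) + 157 = 30 \cdot 4 + 157 = 120 + 157 = 277$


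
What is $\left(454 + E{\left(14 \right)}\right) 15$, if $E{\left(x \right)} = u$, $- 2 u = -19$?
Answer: $\frac{13905}{2} \approx 6952.5$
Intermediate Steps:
$u = \frac{19}{2}$ ($u = \left(- \frac{1}{2}\right) \left(-19\right) = \frac{19}{2} \approx 9.5$)
$E{\left(x \right)} = \frac{19}{2}$
$\left(454 + E{\left(14 \right)}\right) 15 = \left(454 + \frac{19}{2}\right) 15 = \frac{927}{2} \cdot 15 = \frac{13905}{2}$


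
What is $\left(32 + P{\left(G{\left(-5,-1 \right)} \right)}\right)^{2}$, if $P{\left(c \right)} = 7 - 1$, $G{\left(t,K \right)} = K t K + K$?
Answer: $1444$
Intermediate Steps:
$G{\left(t,K \right)} = K + t K^{2}$ ($G{\left(t,K \right)} = t K^{2} + K = K + t K^{2}$)
$P{\left(c \right)} = 6$ ($P{\left(c \right)} = 7 - 1 = 6$)
$\left(32 + P{\left(G{\left(-5,-1 \right)} \right)}\right)^{2} = \left(32 + 6\right)^{2} = 38^{2} = 1444$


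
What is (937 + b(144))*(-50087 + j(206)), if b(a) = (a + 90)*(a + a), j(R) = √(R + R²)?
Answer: -3422394623 + 204987*√4738 ≈ -3.4083e+9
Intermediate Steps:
b(a) = 2*a*(90 + a) (b(a) = (90 + a)*(2*a) = 2*a*(90 + a))
(937 + b(144))*(-50087 + j(206)) = (937 + 2*144*(90 + 144))*(-50087 + √(206*(1 + 206))) = (937 + 2*144*234)*(-50087 + √(206*207)) = (937 + 67392)*(-50087 + √42642) = 68329*(-50087 + 3*√4738) = -3422394623 + 204987*√4738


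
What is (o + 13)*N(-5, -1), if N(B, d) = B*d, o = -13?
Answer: 0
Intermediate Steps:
(o + 13)*N(-5, -1) = (-13 + 13)*(-5*(-1)) = 0*5 = 0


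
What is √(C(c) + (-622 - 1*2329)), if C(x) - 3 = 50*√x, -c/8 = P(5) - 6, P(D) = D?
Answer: 2*√(-737 + 25*√2) ≈ 52.977*I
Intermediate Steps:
c = 8 (c = -8*(5 - 6) = -8*(-1) = 8)
C(x) = 3 + 50*√x
√(C(c) + (-622 - 1*2329)) = √((3 + 50*√8) + (-622 - 1*2329)) = √((3 + 50*(2*√2)) + (-622 - 2329)) = √((3 + 100*√2) - 2951) = √(-2948 + 100*√2)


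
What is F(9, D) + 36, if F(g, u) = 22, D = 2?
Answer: 58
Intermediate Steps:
F(9, D) + 36 = 22 + 36 = 58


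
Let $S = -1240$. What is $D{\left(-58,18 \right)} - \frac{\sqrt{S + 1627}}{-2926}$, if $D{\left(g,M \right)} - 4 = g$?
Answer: $-54 + \frac{3 \sqrt{43}}{2926} \approx -53.993$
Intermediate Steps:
$D{\left(g,M \right)} = 4 + g$
$D{\left(-58,18 \right)} - \frac{\sqrt{S + 1627}}{-2926} = \left(4 - 58\right) - \frac{\sqrt{-1240 + 1627}}{-2926} = -54 - \sqrt{387} \left(- \frac{1}{2926}\right) = -54 - 3 \sqrt{43} \left(- \frac{1}{2926}\right) = -54 - - \frac{3 \sqrt{43}}{2926} = -54 + \frac{3 \sqrt{43}}{2926}$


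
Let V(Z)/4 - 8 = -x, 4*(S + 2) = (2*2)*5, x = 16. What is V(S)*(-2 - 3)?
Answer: 160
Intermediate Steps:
S = 3 (S = -2 + ((2*2)*5)/4 = -2 + (4*5)/4 = -2 + (¼)*20 = -2 + 5 = 3)
V(Z) = -32 (V(Z) = 32 + 4*(-1*16) = 32 + 4*(-16) = 32 - 64 = -32)
V(S)*(-2 - 3) = -32*(-2 - 3) = -32*(-5) = 160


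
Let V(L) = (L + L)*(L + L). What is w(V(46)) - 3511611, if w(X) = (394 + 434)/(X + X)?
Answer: -646136415/184 ≈ -3.5116e+6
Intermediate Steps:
V(L) = 4*L**2 (V(L) = (2*L)*(2*L) = 4*L**2)
w(X) = 414/X (w(X) = 828/((2*X)) = 828*(1/(2*X)) = 414/X)
w(V(46)) - 3511611 = 414/((4*46**2)) - 3511611 = 414/((4*2116)) - 3511611 = 414/8464 - 3511611 = 414*(1/8464) - 3511611 = 9/184 - 3511611 = -646136415/184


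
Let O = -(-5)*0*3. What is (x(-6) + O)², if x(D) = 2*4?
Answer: 64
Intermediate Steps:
x(D) = 8
O = 0 (O = -5*0*3 = 0*3 = 0)
(x(-6) + O)² = (8 + 0)² = 8² = 64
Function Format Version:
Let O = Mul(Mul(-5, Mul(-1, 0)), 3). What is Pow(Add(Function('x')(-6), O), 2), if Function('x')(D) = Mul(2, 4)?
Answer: 64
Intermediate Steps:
Function('x')(D) = 8
O = 0 (O = Mul(Mul(-5, 0), 3) = Mul(0, 3) = 0)
Pow(Add(Function('x')(-6), O), 2) = Pow(Add(8, 0), 2) = Pow(8, 2) = 64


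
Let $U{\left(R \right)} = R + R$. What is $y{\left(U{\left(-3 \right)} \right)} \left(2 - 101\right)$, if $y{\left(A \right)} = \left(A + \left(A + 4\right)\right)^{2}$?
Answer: $-6336$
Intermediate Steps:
$U{\left(R \right)} = 2 R$
$y{\left(A \right)} = \left(4 + 2 A\right)^{2}$ ($y{\left(A \right)} = \left(A + \left(4 + A\right)\right)^{2} = \left(4 + 2 A\right)^{2}$)
$y{\left(U{\left(-3 \right)} \right)} \left(2 - 101\right) = 4 \left(2 + 2 \left(-3\right)\right)^{2} \left(2 - 101\right) = 4 \left(2 - 6\right)^{2} \left(2 - 101\right) = 4 \left(-4\right)^{2} \left(-99\right) = 4 \cdot 16 \left(-99\right) = 64 \left(-99\right) = -6336$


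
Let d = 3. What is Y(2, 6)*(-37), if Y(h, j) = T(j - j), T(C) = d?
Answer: -111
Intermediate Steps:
T(C) = 3
Y(h, j) = 3
Y(2, 6)*(-37) = 3*(-37) = -111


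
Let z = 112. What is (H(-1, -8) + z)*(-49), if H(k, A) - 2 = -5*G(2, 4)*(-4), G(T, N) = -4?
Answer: -1666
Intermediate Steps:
H(k, A) = -78 (H(k, A) = 2 - 5*(-4)*(-4) = 2 + 20*(-4) = 2 - 80 = -78)
(H(-1, -8) + z)*(-49) = (-78 + 112)*(-49) = 34*(-49) = -1666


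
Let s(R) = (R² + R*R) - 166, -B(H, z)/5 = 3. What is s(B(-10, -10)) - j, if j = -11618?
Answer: 11902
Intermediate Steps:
B(H, z) = -15 (B(H, z) = -5*3 = -15)
s(R) = -166 + 2*R² (s(R) = (R² + R²) - 166 = 2*R² - 166 = -166 + 2*R²)
s(B(-10, -10)) - j = (-166 + 2*(-15)²) - 1*(-11618) = (-166 + 2*225) + 11618 = (-166 + 450) + 11618 = 284 + 11618 = 11902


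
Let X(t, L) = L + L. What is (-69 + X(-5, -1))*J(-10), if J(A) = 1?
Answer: -71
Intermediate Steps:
X(t, L) = 2*L
(-69 + X(-5, -1))*J(-10) = (-69 + 2*(-1))*1 = (-69 - 2)*1 = -71*1 = -71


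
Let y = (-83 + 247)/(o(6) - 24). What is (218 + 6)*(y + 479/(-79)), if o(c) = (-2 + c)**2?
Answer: -470064/79 ≈ -5950.2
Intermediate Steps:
y = -41/2 (y = (-83 + 247)/((-2 + 6)**2 - 24) = 164/(4**2 - 24) = 164/(16 - 24) = 164/(-8) = 164*(-1/8) = -41/2 ≈ -20.500)
(218 + 6)*(y + 479/(-79)) = (218 + 6)*(-41/2 + 479/(-79)) = 224*(-41/2 + 479*(-1/79)) = 224*(-41/2 - 479/79) = 224*(-4197/158) = -470064/79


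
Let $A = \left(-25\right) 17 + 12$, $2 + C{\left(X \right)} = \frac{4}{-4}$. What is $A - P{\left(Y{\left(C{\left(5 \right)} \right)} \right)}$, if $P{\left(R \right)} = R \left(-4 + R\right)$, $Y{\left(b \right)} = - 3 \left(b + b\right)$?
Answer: $-665$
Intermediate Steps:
$C{\left(X \right)} = -3$ ($C{\left(X \right)} = -2 + \frac{4}{-4} = -2 + 4 \left(- \frac{1}{4}\right) = -2 - 1 = -3$)
$Y{\left(b \right)} = - 6 b$ ($Y{\left(b \right)} = - 3 \cdot 2 b = - 6 b$)
$A = -413$ ($A = -425 + 12 = -413$)
$A - P{\left(Y{\left(C{\left(5 \right)} \right)} \right)} = -413 - \left(-6\right) \left(-3\right) \left(-4 - -18\right) = -413 - 18 \left(-4 + 18\right) = -413 - 18 \cdot 14 = -413 - 252 = -665$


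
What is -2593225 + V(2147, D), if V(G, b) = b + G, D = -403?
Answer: -2591481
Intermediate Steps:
V(G, b) = G + b
-2593225 + V(2147, D) = -2593225 + (2147 - 403) = -2593225 + 1744 = -2591481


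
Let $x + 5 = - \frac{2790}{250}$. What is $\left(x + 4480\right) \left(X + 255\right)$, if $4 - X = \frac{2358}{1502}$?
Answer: $\frac{4314970936}{3755} \approx 1.1491 \cdot 10^{6}$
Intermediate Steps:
$X = \frac{1825}{751}$ ($X = 4 - \frac{2358}{1502} = 4 - 2358 \cdot \frac{1}{1502} = 4 - \frac{1179}{751} = \frac{1825}{751} \approx 2.4301$)
$x = - \frac{404}{25}$ ($x = -5 - \frac{2790}{250} = -5 - \frac{279}{25} = - \frac{404}{25} \approx -16.16$)
$\left(x + 4480\right) \left(X + 255\right) = \left(- \frac{404}{25} + 4480\right) \left(\frac{1825}{751} + 255\right) = \frac{111596}{25} \cdot \frac{193330}{751} = \frac{4314970936}{3755}$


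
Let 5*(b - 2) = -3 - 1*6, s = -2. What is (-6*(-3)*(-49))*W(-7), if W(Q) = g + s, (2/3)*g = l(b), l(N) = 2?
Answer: -882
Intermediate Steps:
b = ⅕ (b = 2 + (-3 - 1*6)/5 = 2 + (-3 - 6)/5 = 2 + (⅕)*(-9) = 2 - 9/5 = ⅕ ≈ 0.20000)
g = 3 (g = (3/2)*2 = 3)
W(Q) = 1 (W(Q) = 3 - 2 = 1)
(-6*(-3)*(-49))*W(-7) = (-6*(-3)*(-49))*1 = (-1*(-18)*(-49))*1 = (18*(-49))*1 = -882*1 = -882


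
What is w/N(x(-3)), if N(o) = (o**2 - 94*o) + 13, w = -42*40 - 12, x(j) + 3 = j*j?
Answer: 1692/515 ≈ 3.2854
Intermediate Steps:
x(j) = -3 + j**2 (x(j) = -3 + j*j = -3 + j**2)
w = -1692 (w = -1680 - 12 = -1692)
N(o) = 13 + o**2 - 94*o
w/N(x(-3)) = -1692/(13 + (-3 + (-3)**2)**2 - 94*(-3 + (-3)**2)) = -1692/(13 + (-3 + 9)**2 - 94*(-3 + 9)) = -1692/(13 + 6**2 - 94*6) = -1692/(13 + 36 - 564) = -1692/(-515) = -1692*(-1/515) = 1692/515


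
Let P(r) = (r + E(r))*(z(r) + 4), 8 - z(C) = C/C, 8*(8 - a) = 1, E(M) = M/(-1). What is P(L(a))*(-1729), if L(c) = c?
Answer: 0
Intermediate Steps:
E(M) = -M (E(M) = M*(-1) = -M)
a = 63/8 (a = 8 - 1/8*1 = 8 - 1/8 = 63/8 ≈ 7.8750)
z(C) = 7 (z(C) = 8 - C/C = 8 - 1*1 = 8 - 1 = 7)
P(r) = 0 (P(r) = (r - r)*(7 + 4) = 0*11 = 0)
P(L(a))*(-1729) = 0*(-1729) = 0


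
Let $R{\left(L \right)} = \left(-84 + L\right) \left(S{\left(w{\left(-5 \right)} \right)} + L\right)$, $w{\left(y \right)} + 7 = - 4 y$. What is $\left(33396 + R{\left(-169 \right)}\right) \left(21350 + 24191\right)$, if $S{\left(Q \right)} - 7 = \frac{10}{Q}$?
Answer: $\frac{43921379876}{13} \approx 3.3786 \cdot 10^{9}$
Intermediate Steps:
$w{\left(y \right)} = -7 - 4 y$
$S{\left(Q \right)} = 7 + \frac{10}{Q}$
$R{\left(L \right)} = \left(-84 + L\right) \left(\frac{101}{13} + L\right)$ ($R{\left(L \right)} = \left(-84 + L\right) \left(\left(7 + \frac{10}{-7 - -20}\right) + L\right) = \left(-84 + L\right) \left(\left(7 + \frac{10}{-7 + 20}\right) + L\right) = \left(-84 + L\right) \left(\left(7 + \frac{10}{13}\right) + L\right) = \left(-84 + L\right) \left(\frac{101}{13} + L\right)$)
$\left(33396 + R{\left(-169 \right)}\right) \left(21350 + 24191\right) = \left(33396 - \left(- \frac{158995}{13} - 28561\right)\right) \left(21350 + 24191\right) = \left(33396 + \left(- \frac{8484}{13} + 28561 + 12883\right)\right) 45541 = \left(33396 + \frac{530288}{13}\right) 45541 = \frac{964436}{13} \cdot 45541 = \frac{43921379876}{13}$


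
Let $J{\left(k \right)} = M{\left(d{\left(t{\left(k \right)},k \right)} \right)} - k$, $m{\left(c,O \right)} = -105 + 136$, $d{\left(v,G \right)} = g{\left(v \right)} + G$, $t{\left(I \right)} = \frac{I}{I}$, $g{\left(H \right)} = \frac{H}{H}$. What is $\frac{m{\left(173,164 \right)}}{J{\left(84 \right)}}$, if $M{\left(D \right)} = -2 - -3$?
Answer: $- \frac{31}{83} \approx -0.37349$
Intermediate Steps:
$g{\left(H \right)} = 1$
$t{\left(I \right)} = 1$
$d{\left(v,G \right)} = 1 + G$
$M{\left(D \right)} = 1$ ($M{\left(D \right)} = -2 + 3 = 1$)
$m{\left(c,O \right)} = 31$
$J{\left(k \right)} = 1 - k$
$\frac{m{\left(173,164 \right)}}{J{\left(84 \right)}} = \frac{31}{1 - 84} = \frac{31}{-83} = 31 \left(- \frac{1}{83}\right) = - \frac{31}{83}$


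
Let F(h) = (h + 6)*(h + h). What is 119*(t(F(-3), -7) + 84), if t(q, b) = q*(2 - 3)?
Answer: 12138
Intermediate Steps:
F(h) = 2*h*(6 + h) (F(h) = (6 + h)*(2*h) = 2*h*(6 + h))
t(q, b) = -q (t(q, b) = q*(-1) = -q)
119*(t(F(-3), -7) + 84) = 119*(-2*(-3)*(6 - 3) + 84) = 119*(-2*(-3)*3 + 84) = 119*(-1*(-18) + 84) = 119*(18 + 84) = 119*102 = 12138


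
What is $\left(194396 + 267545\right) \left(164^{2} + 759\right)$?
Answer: $12774978355$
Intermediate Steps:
$\left(194396 + 267545\right) \left(164^{2} + 759\right) = 461941 \left(26896 + 759\right) = 461941 \cdot 27655 = 12774978355$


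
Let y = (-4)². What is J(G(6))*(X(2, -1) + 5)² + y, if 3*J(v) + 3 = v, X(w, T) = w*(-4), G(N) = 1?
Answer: 10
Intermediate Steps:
X(w, T) = -4*w
J(v) = -1 + v/3
y = 16
J(G(6))*(X(2, -1) + 5)² + y = (-1 + (⅓)*1)*(-4*2 + 5)² + 16 = (-1 + ⅓)*(-8 + 5)² + 16 = -⅔*(-3)² + 16 = -⅔*9 + 16 = -6 + 16 = 10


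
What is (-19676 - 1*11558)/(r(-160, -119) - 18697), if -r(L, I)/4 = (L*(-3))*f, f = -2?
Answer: 31234/14857 ≈ 2.1023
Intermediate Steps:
r(L, I) = -24*L (r(L, I) = -4*L*(-3)*(-2) = -4*(-3*L)*(-2) = -24*L)
(-19676 - 1*11558)/(r(-160, -119) - 18697) = (-19676 - 1*11558)/(-24*(-160) - 18697) = (-19676 - 11558)/(3840 - 18697) = -31234/(-14857) = -31234*(-1/14857) = 31234/14857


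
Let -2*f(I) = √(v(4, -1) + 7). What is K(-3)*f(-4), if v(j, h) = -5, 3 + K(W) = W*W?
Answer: -3*√2 ≈ -4.2426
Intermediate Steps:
K(W) = -3 + W² (K(W) = -3 + W*W = -3 + W²)
f(I) = -√2/2 (f(I) = -√(-5 + 7)/2 = -√2/2)
K(-3)*f(-4) = (-3 + (-3)²)*(-√2/2) = (-3 + 9)*(-√2/2) = 6*(-√2/2) = -3*√2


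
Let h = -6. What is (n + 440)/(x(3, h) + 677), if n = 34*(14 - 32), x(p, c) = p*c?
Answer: -172/659 ≈ -0.26100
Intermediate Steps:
x(p, c) = c*p
n = -612 (n = 34*(-18) = -612)
(n + 440)/(x(3, h) + 677) = (-612 + 440)/(-6*3 + 677) = -172/(-18 + 677) = -172/659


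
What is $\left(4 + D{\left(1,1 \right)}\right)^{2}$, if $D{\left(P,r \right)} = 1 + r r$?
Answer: $36$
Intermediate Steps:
$D{\left(P,r \right)} = 1 + r^{2}$
$\left(4 + D{\left(1,1 \right)}\right)^{2} = \left(4 + \left(1 + 1^{2}\right)\right)^{2} = \left(4 + \left(1 + 1\right)\right)^{2} = \left(4 + 2\right)^{2} = 6^{2} = 36$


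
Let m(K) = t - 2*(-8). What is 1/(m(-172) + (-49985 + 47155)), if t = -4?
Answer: -1/2818 ≈ -0.00035486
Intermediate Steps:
m(K) = 12 (m(K) = -4 - 2*(-8) = -4 + 16 = 12)
1/(m(-172) + (-49985 + 47155)) = 1/(12 + (-49985 + 47155)) = 1/(12 - 2830) = 1/(-2818) = -1/2818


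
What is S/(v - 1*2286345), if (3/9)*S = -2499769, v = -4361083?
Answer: 7499307/6647428 ≈ 1.1282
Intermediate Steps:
S = -7499307 (S = 3*(-2499769) = -7499307)
S/(v - 1*2286345) = -7499307/(-4361083 - 1*2286345) = -7499307/(-4361083 - 2286345) = -7499307/(-6647428) = -7499307*(-1/6647428) = 7499307/6647428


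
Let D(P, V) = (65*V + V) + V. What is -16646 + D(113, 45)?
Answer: -13631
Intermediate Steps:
D(P, V) = 67*V (D(P, V) = 66*V + V = 67*V)
-16646 + D(113, 45) = -16646 + 67*45 = -16646 + 3015 = -13631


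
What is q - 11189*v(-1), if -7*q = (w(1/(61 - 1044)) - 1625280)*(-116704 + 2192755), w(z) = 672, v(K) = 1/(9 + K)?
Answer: 26982152425741/56 ≈ 4.8182e+11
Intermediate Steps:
q = 3372769063008/7 (q = -(672 - 1625280)*(-116704 + 2192755)/7 = -(-1624608)*2076051/7 = -⅐*(-3372769063008) = 3372769063008/7 ≈ 4.8182e+11)
q - 11189*v(-1) = 3372769063008/7 - 11189/(9 - 1) = 3372769063008/7 - 11189/8 = 26982152425741/56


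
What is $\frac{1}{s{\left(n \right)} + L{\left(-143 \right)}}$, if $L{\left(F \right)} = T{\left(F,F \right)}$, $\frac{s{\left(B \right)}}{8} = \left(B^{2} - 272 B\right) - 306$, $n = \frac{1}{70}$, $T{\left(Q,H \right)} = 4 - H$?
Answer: $- \frac{1225}{2856803} \approx -0.0004288$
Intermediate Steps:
$n = \frac{1}{70} \approx 0.014286$
$s{\left(B \right)} = -2448 - 2176 B + 8 B^{2}$ ($s{\left(B \right)} = 8 \left(\left(B^{2} - 272 B\right) - 306\right) = 8 \left(-306 + B^{2} - 272 B\right) = -2448 - 2176 B + 8 B^{2}$)
$L{\left(F \right)} = 4 - F$
$\frac{1}{s{\left(n \right)} + L{\left(-143 \right)}} = \frac{1}{\left(-2448 - \frac{1088}{35} + \frac{8}{4900}\right) + \left(4 - -143\right)} = \frac{1}{\left(-2448 - \frac{1088}{35} + 8 \cdot \frac{1}{4900}\right) + \left(4 + 143\right)} = \frac{1}{\left(-2448 - \frac{1088}{35} + \frac{2}{1225}\right) + 147} = \frac{1}{- \frac{3036878}{1225} + 147} = \frac{1}{- \frac{2856803}{1225}} = - \frac{1225}{2856803}$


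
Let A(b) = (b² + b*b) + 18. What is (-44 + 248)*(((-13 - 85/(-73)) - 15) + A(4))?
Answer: 344964/73 ≈ 4725.5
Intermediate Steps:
A(b) = 18 + 2*b² (A(b) = (b² + b²) + 18 = 2*b² + 18 = 18 + 2*b²)
(-44 + 248)*(((-13 - 85/(-73)) - 15) + A(4)) = (-44 + 248)*(((-13 - 85/(-73)) - 15) + (18 + 2*4²)) = 204*(((-13 - 85*(-1/73)) - 15) + (18 + 2*16)) = 204*(((-13 + 85/73) - 15) + (18 + 32)) = 204*((-864/73 - 15) + 50) = 204*(-1959/73 + 50) = 204*(1691/73) = 344964/73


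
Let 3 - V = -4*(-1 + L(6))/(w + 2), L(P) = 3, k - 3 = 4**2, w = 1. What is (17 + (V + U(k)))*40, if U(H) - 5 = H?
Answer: 5600/3 ≈ 1866.7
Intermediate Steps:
k = 19 (k = 3 + 4**2 = 3 + 16 = 19)
U(H) = 5 + H
V = 17/3 (V = 3 - (-4)*(-1 + 3)/(1 + 2) = 3 - (-4)*2/3 = 3 - 1*(-8/3) = 3 + 8/3 = 17/3 ≈ 5.6667)
(17 + (V + U(k)))*40 = (17 + (17/3 + (5 + 19)))*40 = (17 + (17/3 + 24))*40 = (17 + 89/3)*40 = (140/3)*40 = 5600/3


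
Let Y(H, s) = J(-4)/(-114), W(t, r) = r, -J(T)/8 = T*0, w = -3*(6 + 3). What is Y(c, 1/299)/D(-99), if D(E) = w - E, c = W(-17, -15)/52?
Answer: 0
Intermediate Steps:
w = -27 (w = -3*9 = -27)
J(T) = 0 (J(T) = -8*T*0 = -8*0 = 0)
c = -15/52 ≈ -0.28846
D(E) = -27 - E
Y(H, s) = 0 (Y(H, s) = 0/(-114) = 0*(-1/114) = 0)
Y(c, 1/299)/D(-99) = 0/(-27 - 1*(-99)) = 0/(-27 + 99) = 0/72 = 0*(1/72) = 0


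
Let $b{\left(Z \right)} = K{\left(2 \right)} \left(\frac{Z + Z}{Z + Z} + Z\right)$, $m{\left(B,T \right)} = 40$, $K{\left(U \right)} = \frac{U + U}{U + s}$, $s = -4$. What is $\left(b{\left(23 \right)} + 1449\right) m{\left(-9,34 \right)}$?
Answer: $56040$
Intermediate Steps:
$K{\left(U \right)} = \frac{2 U}{-4 + U}$ ($K{\left(U \right)} = \frac{U + U}{U - 4} = \frac{2 U}{-4 + U}$)
$b{\left(Z \right)} = -2 - 2 Z$ ($b{\left(Z \right)} = 2 \cdot 2 \frac{1}{-4 + 2} \left(\frac{Z + Z}{Z + Z} + Z\right) = 2 \cdot 2 \frac{1}{-2} \left(\frac{2 Z}{2 Z} + Z\right) = 2 \cdot 2 \left(- \frac{1}{2}\right) \left(2 Z \frac{1}{2 Z} + Z\right) = - 2 \left(1 + Z\right) = -2 - 2 Z$)
$\left(b{\left(23 \right)} + 1449\right) m{\left(-9,34 \right)} = \left(\left(-2 - 46\right) + 1449\right) 40 = \left(-48 + 1449\right) 40 = 1401 \cdot 40 = 56040$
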